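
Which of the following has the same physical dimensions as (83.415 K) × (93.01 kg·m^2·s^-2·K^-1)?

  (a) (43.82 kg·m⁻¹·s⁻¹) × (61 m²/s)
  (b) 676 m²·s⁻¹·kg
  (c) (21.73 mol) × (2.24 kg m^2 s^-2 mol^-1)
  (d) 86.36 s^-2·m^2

(c)

Reference: [K] · [kg·m²·s⁻²·K⁻¹] = kg·m²·s⁻².
Each option:
  (a) [kg·m⁻¹·s⁻¹] · [m²·s⁻¹] = kg·m·s⁻²
  (b) kg·m²·s⁻¹
  (c) [mol] · [kg·m²·s⁻²·mol⁻¹] = kg·m²·s⁻²  ← same
  (d) m²·s⁻²
Only (c) matches kg·m²·s⁻².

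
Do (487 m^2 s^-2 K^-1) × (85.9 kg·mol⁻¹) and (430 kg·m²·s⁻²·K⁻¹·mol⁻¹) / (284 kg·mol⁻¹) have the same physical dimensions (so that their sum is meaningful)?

Reduce each to base SI dimensions:
  (487 m^2 s^-2 K^-1) × (85.9 kg·mol⁻¹):  [m²·s⁻²·K⁻¹] · [kg·mol⁻¹] = kg·m²·s⁻²·K⁻¹·mol⁻¹
  (430 kg·m²·s⁻²·K⁻¹·mol⁻¹) / (284 kg·mol⁻¹):  [kg·m²·s⁻²·K⁻¹·mol⁻¹] / [kg·mol⁻¹] = m²·s⁻²·K⁻¹
kg·m²·s⁻²·K⁻¹·mol⁻¹ ≠ m²·s⁻²·K⁻¹, so they cannot be added.

No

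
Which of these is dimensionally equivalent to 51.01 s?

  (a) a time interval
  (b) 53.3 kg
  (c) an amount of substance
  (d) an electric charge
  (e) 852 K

(a)

Reference: s.
Each option:
  (a) [time interval] = s  ← same
  (b) kg
  (c) [amount of substance] = mol
  (d) [electric charge] = s·A
  (e) K
Only (a) matches s.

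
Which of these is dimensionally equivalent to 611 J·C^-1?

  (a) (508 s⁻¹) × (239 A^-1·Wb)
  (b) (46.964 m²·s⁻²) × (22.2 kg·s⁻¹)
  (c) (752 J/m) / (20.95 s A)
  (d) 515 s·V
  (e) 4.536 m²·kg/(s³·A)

Reference: J·C⁻¹ = N·m·(s·A)⁻¹ = kg·m²·s⁻³·A⁻¹.
Each option:
  (a) [s⁻¹] · [kg·m²·s⁻²·A⁻²] = kg·m²·s⁻³·A⁻²
  (b) [m²·s⁻²] · [kg·s⁻¹] = kg·m²·s⁻³
  (c) [kg·m·s⁻²] / [s·A] = kg·m·s⁻³·A⁻¹
  (d) V·s = J·C⁻¹·s = kg·m²·s⁻²·A⁻¹
  (e) kg·m²·s⁻³·A⁻¹  ← same
Only (e) matches kg·m²·s⁻³·A⁻¹.

(e)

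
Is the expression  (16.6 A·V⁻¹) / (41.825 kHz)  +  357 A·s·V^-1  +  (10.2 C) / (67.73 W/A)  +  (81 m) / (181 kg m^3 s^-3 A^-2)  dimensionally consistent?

Expand each in SI base units:
  (16.6 A·V⁻¹) / (41.825 kHz):  [kg⁻¹·m⁻²·s³·A²] / [s⁻¹] = kg⁻¹·m⁻²·s⁴·A²
  357 A·s·V^-1:  A·s·V⁻¹ = A·s·(J·C⁻¹)⁻¹ = kg⁻¹·m⁻²·s⁴·A²
  (10.2 C) / (67.73 W/A):  [s·A] / [kg·m²·s⁻³·A⁻¹] = kg⁻¹·m⁻²·s⁴·A²
  (81 m) / (181 kg m^3 s^-3 A^-2):  [m] / [kg·m³·s⁻³·A⁻²] = kg⁻¹·m⁻²·s³·A²
The terms do not share a single dimension (kg⁻¹·m⁻²·s³·A² vs kg⁻¹·m⁻²·s⁴·A²).

No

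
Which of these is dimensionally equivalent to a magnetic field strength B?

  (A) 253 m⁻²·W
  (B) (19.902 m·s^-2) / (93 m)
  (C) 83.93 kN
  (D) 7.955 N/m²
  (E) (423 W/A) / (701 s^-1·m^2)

Reference: [magnetic field strength B] = kg·s⁻²·A⁻¹.
Each option:
  (A) W·m⁻² = J·s⁻¹·m⁻² = kg·s⁻³
  (B) [m·s⁻²] / [m] = s⁻²
  (C) N = kg·m·s⁻²
  (D) N·m⁻² = kg·m·s⁻²·m⁻² = kg·m⁻¹·s⁻²
  (E) [kg·m²·s⁻³·A⁻¹] / [m²·s⁻¹] = kg·s⁻²·A⁻¹  ← same
Only (E) matches kg·s⁻²·A⁻¹.

(E)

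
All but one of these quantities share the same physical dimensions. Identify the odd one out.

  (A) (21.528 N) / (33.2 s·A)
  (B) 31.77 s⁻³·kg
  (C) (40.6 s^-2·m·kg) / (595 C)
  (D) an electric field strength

Expand each in SI base units:
  (A) [kg·m·s⁻²] / [s·A] = kg·m·s⁻³·A⁻¹
  (B) kg·s⁻³
  (C) [kg·m·s⁻²] / [s·A] = kg·m·s⁻³·A⁻¹
  (D) [electric field strength] = kg·m·s⁻³·A⁻¹
All reduce to kg·m·s⁻³·A⁻¹ except (B), which is kg·s⁻³.

(B)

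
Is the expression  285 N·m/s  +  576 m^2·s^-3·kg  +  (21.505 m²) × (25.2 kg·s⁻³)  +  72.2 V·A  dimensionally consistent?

Work out the base dimensions of each:
  285 N·m/s:  N·m·s⁻¹ = kg·m·s⁻²·m·s⁻¹ = kg·m²·s⁻³
  576 m^2·s^-3·kg:  kg·m²·s⁻³
  (21.505 m²) × (25.2 kg·s⁻³):  [m²] · [kg·s⁻³] = kg·m²·s⁻³
  72.2 V·A:  V·A = J·C⁻¹·A = kg·m²·s⁻³
Every term reduces to kg·m²·s⁻³.

Yes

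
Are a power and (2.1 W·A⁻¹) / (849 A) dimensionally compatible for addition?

Work out the base dimensions of each:
  a power:  [power] = kg·m²·s⁻³
  (2.1 W·A⁻¹) / (849 A):  [kg·m²·s⁻³·A⁻¹] / [A] = kg·m²·s⁻³·A⁻²
kg·m²·s⁻³ ≠ kg·m²·s⁻³·A⁻², so they cannot be added.

No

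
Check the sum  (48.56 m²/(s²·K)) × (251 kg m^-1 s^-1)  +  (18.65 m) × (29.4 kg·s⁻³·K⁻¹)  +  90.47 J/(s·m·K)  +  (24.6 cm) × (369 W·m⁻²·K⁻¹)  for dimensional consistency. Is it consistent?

Yes

Expand each in SI base units:
  (48.56 m²/(s²·K)) × (251 kg m^-1 s^-1):  [m²·s⁻²·K⁻¹] · [kg·m⁻¹·s⁻¹] = kg·m·s⁻³·K⁻¹
  (18.65 m) × (29.4 kg·s⁻³·K⁻¹):  [m] · [kg·s⁻³·K⁻¹] = kg·m·s⁻³·K⁻¹
  90.47 J/(s·m·K):  J·s⁻¹·m⁻¹·K⁻¹ = N·m·s⁻¹·m⁻¹·K⁻¹ = kg·m·s⁻³·K⁻¹
  (24.6 cm) × (369 W·m⁻²·K⁻¹):  [m] · [kg·s⁻³·K⁻¹] = kg·m·s⁻³·K⁻¹
Every term reduces to kg·m·s⁻³·K⁻¹.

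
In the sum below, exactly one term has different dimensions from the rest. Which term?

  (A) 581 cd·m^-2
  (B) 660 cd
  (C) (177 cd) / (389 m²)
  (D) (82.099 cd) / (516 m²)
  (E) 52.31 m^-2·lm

In SI base units:
  (A) cd·m⁻² = m⁻²·cd
  (B) cd
  (C) [cd] / [m²] = m⁻²·cd
  (D) [cd] / [m²] = m⁻²·cd
  (E) lm·m⁻² = cd·m⁻² = m⁻²·cd
All reduce to m⁻²·cd except (B), which is cd.

(B)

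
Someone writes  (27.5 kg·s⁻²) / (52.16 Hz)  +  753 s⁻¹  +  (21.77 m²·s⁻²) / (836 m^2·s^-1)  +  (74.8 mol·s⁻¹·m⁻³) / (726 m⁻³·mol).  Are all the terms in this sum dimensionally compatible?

In SI base units:
  (27.5 kg·s⁻²) / (52.16 Hz):  [kg·s⁻²] / [s⁻¹] = kg·s⁻¹
  753 s⁻¹:  s⁻¹
  (21.77 m²·s⁻²) / (836 m^2·s^-1):  [m²·s⁻²] / [m²·s⁻¹] = s⁻¹
  (74.8 mol·s⁻¹·m⁻³) / (726 m⁻³·mol):  [m⁻³·s⁻¹·mol] / [m⁻³·mol] = s⁻¹
The terms do not share a single dimension (kg·s⁻¹ vs s⁻¹).

No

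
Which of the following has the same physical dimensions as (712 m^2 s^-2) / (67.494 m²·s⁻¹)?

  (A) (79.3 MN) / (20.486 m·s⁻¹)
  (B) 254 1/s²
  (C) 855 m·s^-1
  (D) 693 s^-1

Reference: [m²·s⁻²] / [m²·s⁻¹] = s⁻¹.
Each option:
  (A) [kg·m·s⁻²] / [m·s⁻¹] = kg·s⁻¹
  (B) s⁻²
  (C) m·s⁻¹
  (D) s⁻¹  ← same
Only (D) matches s⁻¹.

(D)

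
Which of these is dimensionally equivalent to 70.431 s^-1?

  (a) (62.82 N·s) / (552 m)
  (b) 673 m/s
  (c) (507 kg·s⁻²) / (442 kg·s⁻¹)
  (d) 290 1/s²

Reference: s⁻¹.
Each option:
  (a) [kg·m·s⁻¹] / [m] = kg·s⁻¹
  (b) m·s⁻¹
  (c) [kg·s⁻²] / [kg·s⁻¹] = s⁻¹  ← same
  (d) s⁻²
Only (c) matches s⁻¹.

(c)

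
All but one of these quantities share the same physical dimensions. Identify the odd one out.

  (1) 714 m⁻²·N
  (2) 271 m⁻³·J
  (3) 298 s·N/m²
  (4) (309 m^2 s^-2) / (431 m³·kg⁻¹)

(3)

Dimensions:
  (1) N·m⁻² = kg·m·s⁻²·m⁻² = kg·m⁻¹·s⁻²
  (2) J·m⁻³ = N·m·m⁻³ = kg·m⁻¹·s⁻²
  (3) N·s·m⁻² = kg·m·s⁻²·s·m⁻² = kg·m⁻¹·s⁻¹
  (4) [m²·s⁻²] / [kg⁻¹·m³] = kg·m⁻¹·s⁻²
All reduce to kg·m⁻¹·s⁻² except (3), which is kg·m⁻¹·s⁻¹.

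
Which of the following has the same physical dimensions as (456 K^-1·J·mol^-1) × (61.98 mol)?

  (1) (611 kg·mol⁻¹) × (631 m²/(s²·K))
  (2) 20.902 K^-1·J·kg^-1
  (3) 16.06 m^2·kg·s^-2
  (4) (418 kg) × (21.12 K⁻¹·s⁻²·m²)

(4)

Reference: [kg·m²·s⁻²·K⁻¹·mol⁻¹] · [mol] = kg·m²·s⁻²·K⁻¹.
Each option:
  (1) [kg·mol⁻¹] · [m²·s⁻²·K⁻¹] = kg·m²·s⁻²·K⁻¹·mol⁻¹
  (2) J·kg⁻¹·K⁻¹ = N·m·kg⁻¹·K⁻¹ = m²·s⁻²·K⁻¹
  (3) kg·m²·s⁻²
  (4) [kg] · [m²·s⁻²·K⁻¹] = kg·m²·s⁻²·K⁻¹  ← same
Only (4) matches kg·m²·s⁻²·K⁻¹.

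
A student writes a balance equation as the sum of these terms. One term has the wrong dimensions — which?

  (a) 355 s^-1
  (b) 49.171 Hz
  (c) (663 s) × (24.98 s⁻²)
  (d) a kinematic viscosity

(d)

Dimensions:
  (a) s⁻¹
  (b) Hz = s⁻¹
  (c) [s] · [s⁻²] = s⁻¹
  (d) [kinematic viscosity] = m²·s⁻¹
All reduce to s⁻¹ except (d), which is m²·s⁻¹.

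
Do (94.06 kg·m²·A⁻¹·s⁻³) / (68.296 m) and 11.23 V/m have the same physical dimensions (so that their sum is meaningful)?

Yes

Dimensions:
  (94.06 kg·m²·A⁻¹·s⁻³) / (68.296 m):  [kg·m²·s⁻³·A⁻¹] / [m] = kg·m·s⁻³·A⁻¹
  11.23 V/m:  V·m⁻¹ = J·C⁻¹·m⁻¹ = kg·m·s⁻³·A⁻¹
Both are kg·m·s⁻³·A⁻¹, so they have the same dimensions and can be added.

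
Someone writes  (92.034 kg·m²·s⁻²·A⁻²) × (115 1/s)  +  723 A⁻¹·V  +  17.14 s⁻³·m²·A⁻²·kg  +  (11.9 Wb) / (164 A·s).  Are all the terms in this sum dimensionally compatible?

Yes

In SI base units:
  (92.034 kg·m²·s⁻²·A⁻²) × (115 1/s):  [kg·m²·s⁻²·A⁻²] · [s⁻¹] = kg·m²·s⁻³·A⁻²
  723 A⁻¹·V:  V·A⁻¹ = J·C⁻¹·A⁻¹ = kg·m²·s⁻³·A⁻²
  17.14 s⁻³·m²·A⁻²·kg:  kg·m²·s⁻³·A⁻²
  (11.9 Wb) / (164 A·s):  [kg·m²·s⁻²·A⁻¹] / [s·A] = kg·m²·s⁻³·A⁻²
Every term reduces to kg·m²·s⁻³·A⁻².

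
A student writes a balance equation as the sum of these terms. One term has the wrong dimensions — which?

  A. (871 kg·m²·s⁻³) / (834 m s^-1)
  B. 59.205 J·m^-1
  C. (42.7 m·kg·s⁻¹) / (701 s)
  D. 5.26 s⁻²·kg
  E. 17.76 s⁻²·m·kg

Expand each in SI base units:
  A. [kg·m²·s⁻³] / [m·s⁻¹] = kg·m·s⁻²
  B. J·m⁻¹ = N·m·m⁻¹ = kg·m·s⁻²
  C. [kg·m·s⁻¹] / [s] = kg·m·s⁻²
  D. kg·s⁻²
  E. kg·m·s⁻²
All reduce to kg·m·s⁻² except D., which is kg·s⁻².

D.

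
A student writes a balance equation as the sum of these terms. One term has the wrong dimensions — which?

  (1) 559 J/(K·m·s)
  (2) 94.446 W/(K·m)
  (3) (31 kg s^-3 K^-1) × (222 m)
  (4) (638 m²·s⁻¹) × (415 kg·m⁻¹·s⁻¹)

(4)

Dimensions:
  (1) J·s⁻¹·m⁻¹·K⁻¹ = N·m·s⁻¹·m⁻¹·K⁻¹ = kg·m·s⁻³·K⁻¹
  (2) W·m⁻¹·K⁻¹ = J·s⁻¹·m⁻¹·K⁻¹ = kg·m·s⁻³·K⁻¹
  (3) [kg·s⁻³·K⁻¹] · [m] = kg·m·s⁻³·K⁻¹
  (4) [m²·s⁻¹] · [kg·m⁻¹·s⁻¹] = kg·m·s⁻²
All reduce to kg·m·s⁻³·K⁻¹ except (4), which is kg·m·s⁻².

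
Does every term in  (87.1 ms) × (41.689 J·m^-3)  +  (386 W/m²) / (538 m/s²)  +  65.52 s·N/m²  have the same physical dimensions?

Yes

Dimensions:
  (87.1 ms) × (41.689 J·m^-3):  [s] · [kg·m⁻¹·s⁻²] = kg·m⁻¹·s⁻¹
  (386 W/m²) / (538 m/s²):  [kg·s⁻³] / [m·s⁻²] = kg·m⁻¹·s⁻¹
  65.52 s·N/m²:  N·s·m⁻² = kg·m·s⁻²·s·m⁻² = kg·m⁻¹·s⁻¹
Every term reduces to kg·m⁻¹·s⁻¹.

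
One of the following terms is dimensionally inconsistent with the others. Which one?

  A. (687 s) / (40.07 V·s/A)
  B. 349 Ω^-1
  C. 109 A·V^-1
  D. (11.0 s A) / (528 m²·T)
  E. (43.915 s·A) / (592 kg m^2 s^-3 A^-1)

E.

Expand each in SI base units:
  A. [s] / [kg·m²·s⁻²·A⁻²] = kg⁻¹·m⁻²·s³·A²
  B. Ω⁻¹ = (V·A⁻¹)⁻¹ = kg⁻¹·m⁻²·s³·A²
  C. A·V⁻¹ = A·(J·C⁻¹)⁻¹ = kg⁻¹·m⁻²·s³·A²
  D. [s·A] / [kg·m²·s⁻²·A⁻¹] = kg⁻¹·m⁻²·s³·A²
  E. [s·A] / [kg·m²·s⁻³·A⁻¹] = kg⁻¹·m⁻²·s⁴·A²
All reduce to kg⁻¹·m⁻²·s³·A² except E., which is kg⁻¹·m⁻²·s⁴·A².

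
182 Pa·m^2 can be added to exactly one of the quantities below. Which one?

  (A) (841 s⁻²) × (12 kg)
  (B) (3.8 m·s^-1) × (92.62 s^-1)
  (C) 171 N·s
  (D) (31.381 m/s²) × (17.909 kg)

(D)

Reference: Pa·m² = N·m⁻²·m² = kg·m·s⁻².
Each option:
  (A) [s⁻²] · [kg] = kg·s⁻²
  (B) [m·s⁻¹] · [s⁻¹] = m·s⁻²
  (C) N·s = kg·m·s⁻²·s = kg·m·s⁻¹
  (D) [m·s⁻²] · [kg] = kg·m·s⁻²  ← same
Only (D) matches kg·m·s⁻².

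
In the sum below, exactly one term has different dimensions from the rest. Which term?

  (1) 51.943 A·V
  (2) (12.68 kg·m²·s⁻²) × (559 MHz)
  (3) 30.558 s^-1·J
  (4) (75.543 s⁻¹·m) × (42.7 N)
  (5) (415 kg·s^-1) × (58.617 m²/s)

(5)

Reduce each to base SI dimensions:
  (1) V·A = J·C⁻¹·A = kg·m²·s⁻³
  (2) [kg·m²·s⁻²] · [s⁻¹] = kg·m²·s⁻³
  (3) J·s⁻¹ = N·m·s⁻¹ = kg·m²·s⁻³
  (4) [m·s⁻¹] · [kg·m·s⁻²] = kg·m²·s⁻³
  (5) [kg·s⁻¹] · [m²·s⁻¹] = kg·m²·s⁻²
All reduce to kg·m²·s⁻³ except (5), which is kg·m²·s⁻².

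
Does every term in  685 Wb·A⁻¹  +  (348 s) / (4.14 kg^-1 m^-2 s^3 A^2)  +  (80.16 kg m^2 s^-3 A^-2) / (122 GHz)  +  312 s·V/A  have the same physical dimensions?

Work out the base dimensions of each:
  685 Wb·A⁻¹:  Wb·A⁻¹ = V·s·A⁻¹ = kg·m²·s⁻²·A⁻²
  (348 s) / (4.14 kg^-1 m^-2 s^3 A^2):  [s] / [kg⁻¹·m⁻²·s³·A²] = kg·m²·s⁻²·A⁻²
  (80.16 kg m^2 s^-3 A^-2) / (122 GHz):  [kg·m²·s⁻³·A⁻²] / [s⁻¹] = kg·m²·s⁻²·A⁻²
  312 s·V/A:  V·s·A⁻¹ = J·C⁻¹·s·A⁻¹ = kg·m²·s⁻²·A⁻²
Every term reduces to kg·m²·s⁻²·A⁻².

Yes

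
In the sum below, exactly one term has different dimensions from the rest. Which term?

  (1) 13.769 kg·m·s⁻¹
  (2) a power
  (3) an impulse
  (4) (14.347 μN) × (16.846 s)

Reduce each to base SI dimensions:
  (1) kg·m·s⁻¹
  (2) [power] = kg·m²·s⁻³
  (3) [impulse] = kg·m·s⁻¹
  (4) [kg·m·s⁻²] · [s] = kg·m·s⁻¹
All reduce to kg·m·s⁻¹ except (2), which is kg·m²·s⁻³.

(2)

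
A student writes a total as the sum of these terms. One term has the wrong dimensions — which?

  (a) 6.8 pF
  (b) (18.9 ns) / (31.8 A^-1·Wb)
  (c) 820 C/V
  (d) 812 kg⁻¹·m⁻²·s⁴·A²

Expand each in SI base units:
  (a) F = C·V⁻¹ = kg⁻¹·m⁻²·s⁴·A²
  (b) [s] / [kg·m²·s⁻²·A⁻²] = kg⁻¹·m⁻²·s³·A²
  (c) C·V⁻¹ = s·A·(J·C⁻¹)⁻¹ = kg⁻¹·m⁻²·s⁴·A²
  (d) kg⁻¹·m⁻²·s⁴·A²
All reduce to kg⁻¹·m⁻²·s⁴·A² except (b), which is kg⁻¹·m⁻²·s³·A².

(b)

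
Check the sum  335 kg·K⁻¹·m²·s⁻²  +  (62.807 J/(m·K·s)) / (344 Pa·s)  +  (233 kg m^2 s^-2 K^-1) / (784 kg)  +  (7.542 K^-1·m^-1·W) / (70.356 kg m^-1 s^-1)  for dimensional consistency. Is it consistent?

No

In SI base units:
  335 kg·K⁻¹·m²·s⁻²:  kg·m²·s⁻²·K⁻¹
  (62.807 J/(m·K·s)) / (344 Pa·s):  [kg·m·s⁻³·K⁻¹] / [kg·m⁻¹·s⁻¹] = m²·s⁻²·K⁻¹
  (233 kg m^2 s^-2 K^-1) / (784 kg):  [kg·m²·s⁻²·K⁻¹] / [kg] = m²·s⁻²·K⁻¹
  (7.542 K^-1·m^-1·W) / (70.356 kg m^-1 s^-1):  [kg·m·s⁻³·K⁻¹] / [kg·m⁻¹·s⁻¹] = m²·s⁻²·K⁻¹
The terms do not share a single dimension (kg·m²·s⁻²·K⁻¹ vs m²·s⁻²·K⁻¹).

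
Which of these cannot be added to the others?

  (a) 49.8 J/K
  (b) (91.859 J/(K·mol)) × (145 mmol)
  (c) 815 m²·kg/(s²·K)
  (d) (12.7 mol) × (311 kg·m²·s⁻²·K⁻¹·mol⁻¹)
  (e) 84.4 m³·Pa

Reduce each to base SI dimensions:
  (a) J·K⁻¹ = N·m·K⁻¹ = kg·m²·s⁻²·K⁻¹
  (b) [kg·m²·s⁻²·K⁻¹·mol⁻¹] · [mol] = kg·m²·s⁻²·K⁻¹
  (c) kg·m²·s⁻²·K⁻¹
  (d) [mol] · [kg·m²·s⁻²·K⁻¹·mol⁻¹] = kg·m²·s⁻²·K⁻¹
  (e) Pa·m³ = N·m⁻²·m³ = kg·m²·s⁻²
All reduce to kg·m²·s⁻²·K⁻¹ except (e), which is kg·m²·s⁻².

(e)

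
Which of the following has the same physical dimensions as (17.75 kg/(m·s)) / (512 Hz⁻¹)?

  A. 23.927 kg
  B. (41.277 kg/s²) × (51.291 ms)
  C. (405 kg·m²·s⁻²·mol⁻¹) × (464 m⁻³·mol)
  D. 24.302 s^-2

Reference: [kg·m⁻¹·s⁻¹] / [s] = kg·m⁻¹·s⁻².
Each option:
  A. kg
  B. [kg·s⁻²] · [s] = kg·s⁻¹
  C. [kg·m²·s⁻²·mol⁻¹] · [m⁻³·mol] = kg·m⁻¹·s⁻²  ← same
  D. s⁻²
Only C. matches kg·m⁻¹·s⁻².

C.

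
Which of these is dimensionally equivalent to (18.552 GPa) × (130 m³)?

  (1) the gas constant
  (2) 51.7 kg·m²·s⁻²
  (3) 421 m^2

Reference: [kg·m⁻¹·s⁻²] · [m³] = kg·m²·s⁻².
Each option:
  (1) [gas constant] = kg·m²·s⁻²·K⁻¹·mol⁻¹
  (2) kg·m²·s⁻²  ← same
  (3) m²
Only (2) matches kg·m²·s⁻².

(2)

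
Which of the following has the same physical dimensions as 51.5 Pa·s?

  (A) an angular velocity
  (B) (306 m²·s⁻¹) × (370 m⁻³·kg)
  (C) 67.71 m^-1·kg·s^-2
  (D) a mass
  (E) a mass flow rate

(B)

Reference: Pa·s = N·m⁻²·s = kg·m⁻¹·s⁻¹.
Each option:
  (A) [angular velocity] = s⁻¹
  (B) [m²·s⁻¹] · [kg·m⁻³] = kg·m⁻¹·s⁻¹  ← same
  (C) kg·m⁻¹·s⁻²
  (D) [mass] = kg
  (E) [mass flow rate] = kg·s⁻¹
Only (B) matches kg·m⁻¹·s⁻¹.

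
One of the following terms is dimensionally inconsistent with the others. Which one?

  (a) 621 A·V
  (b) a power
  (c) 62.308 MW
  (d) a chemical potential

(d)

In SI base units:
  (a) V·A = J·C⁻¹·A = kg·m²·s⁻³
  (b) [power] = kg·m²·s⁻³
  (c) W = J·s⁻¹ = kg·m²·s⁻³
  (d) [chemical potential] = kg·m²·s⁻²·mol⁻¹
All reduce to kg·m²·s⁻³ except (d), which is kg·m²·s⁻²·mol⁻¹.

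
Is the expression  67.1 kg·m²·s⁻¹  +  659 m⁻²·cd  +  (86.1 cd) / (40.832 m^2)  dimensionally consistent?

Expand each in SI base units:
  67.1 kg·m²·s⁻¹:  kg·m²·s⁻¹
  659 m⁻²·cd:  m⁻²·cd
  (86.1 cd) / (40.832 m^2):  [cd] / [m²] = m⁻²·cd
The terms do not share a single dimension (kg·m²·s⁻¹ vs m⁻²·cd).

No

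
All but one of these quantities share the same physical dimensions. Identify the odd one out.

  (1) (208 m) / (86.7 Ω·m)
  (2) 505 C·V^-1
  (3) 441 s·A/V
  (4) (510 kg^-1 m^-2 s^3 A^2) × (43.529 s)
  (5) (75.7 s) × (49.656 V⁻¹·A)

Reduce each to base SI dimensions:
  (1) [m] / [kg·m³·s⁻³·A⁻²] = kg⁻¹·m⁻²·s³·A²
  (2) C·V⁻¹ = s·A·(J·C⁻¹)⁻¹ = kg⁻¹·m⁻²·s⁴·A²
  (3) A·s·V⁻¹ = A·s·(J·C⁻¹)⁻¹ = kg⁻¹·m⁻²·s⁴·A²
  (4) [kg⁻¹·m⁻²·s³·A²] · [s] = kg⁻¹·m⁻²·s⁴·A²
  (5) [s] · [kg⁻¹·m⁻²·s³·A²] = kg⁻¹·m⁻²·s⁴·A²
All reduce to kg⁻¹·m⁻²·s⁴·A² except (1), which is kg⁻¹·m⁻²·s³·A².

(1)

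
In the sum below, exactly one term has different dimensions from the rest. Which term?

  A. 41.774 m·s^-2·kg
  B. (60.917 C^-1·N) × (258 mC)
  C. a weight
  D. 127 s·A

Work out the base dimensions of each:
  A. kg·m·s⁻²
  B. [kg·m·s⁻³·A⁻¹] · [s·A] = kg·m·s⁻²
  C. [weight] = kg·m·s⁻²
  D. s·A
All reduce to kg·m·s⁻² except D., which is s·A.

D.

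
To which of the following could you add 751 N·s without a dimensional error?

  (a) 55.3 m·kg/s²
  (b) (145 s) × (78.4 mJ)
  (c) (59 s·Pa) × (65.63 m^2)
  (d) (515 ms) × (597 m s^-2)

(c)

Reference: N·s = kg·m·s⁻²·s = kg·m·s⁻¹.
Each option:
  (a) kg·m·s⁻²
  (b) [s] · [kg·m²·s⁻²] = kg·m²·s⁻¹
  (c) [kg·m⁻¹·s⁻¹] · [m²] = kg·m·s⁻¹  ← same
  (d) [s] · [m·s⁻²] = m·s⁻¹
Only (c) matches kg·m·s⁻¹.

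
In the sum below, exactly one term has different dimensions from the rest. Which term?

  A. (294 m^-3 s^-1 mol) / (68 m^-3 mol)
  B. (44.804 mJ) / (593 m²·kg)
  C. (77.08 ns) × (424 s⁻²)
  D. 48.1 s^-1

Dimensions:
  A. [m⁻³·s⁻¹·mol] / [m⁻³·mol] = s⁻¹
  B. [kg·m²·s⁻²] / [kg·m²] = s⁻²
  C. [s] · [s⁻²] = s⁻¹
  D. s⁻¹
All reduce to s⁻¹ except B., which is s⁻².

B.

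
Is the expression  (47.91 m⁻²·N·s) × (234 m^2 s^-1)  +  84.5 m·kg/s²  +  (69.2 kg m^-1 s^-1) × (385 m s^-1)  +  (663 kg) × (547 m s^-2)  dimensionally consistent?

No

Reduce each to base SI dimensions:
  (47.91 m⁻²·N·s) × (234 m^2 s^-1):  [kg·m⁻¹·s⁻¹] · [m²·s⁻¹] = kg·m·s⁻²
  84.5 m·kg/s²:  kg·m·s⁻²
  (69.2 kg m^-1 s^-1) × (385 m s^-1):  [kg·m⁻¹·s⁻¹] · [m·s⁻¹] = kg·s⁻²
  (663 kg) × (547 m s^-2):  [kg] · [m·s⁻²] = kg·m·s⁻²
The terms do not share a single dimension (kg·m·s⁻² vs kg·s⁻²).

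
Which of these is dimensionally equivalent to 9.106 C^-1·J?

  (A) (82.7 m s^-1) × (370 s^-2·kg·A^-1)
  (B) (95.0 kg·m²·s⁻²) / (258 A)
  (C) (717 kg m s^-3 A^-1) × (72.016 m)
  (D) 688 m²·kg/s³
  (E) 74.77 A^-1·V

Reference: J·C⁻¹ = N·m·(s·A)⁻¹ = kg·m²·s⁻³·A⁻¹.
Each option:
  (A) [m·s⁻¹] · [kg·s⁻²·A⁻¹] = kg·m·s⁻³·A⁻¹
  (B) [kg·m²·s⁻²] / [A] = kg·m²·s⁻²·A⁻¹
  (C) [kg·m·s⁻³·A⁻¹] · [m] = kg·m²·s⁻³·A⁻¹  ← same
  (D) kg·m²·s⁻³
  (E) V·A⁻¹ = J·C⁻¹·A⁻¹ = kg·m²·s⁻³·A⁻²
Only (C) matches kg·m²·s⁻³·A⁻¹.

(C)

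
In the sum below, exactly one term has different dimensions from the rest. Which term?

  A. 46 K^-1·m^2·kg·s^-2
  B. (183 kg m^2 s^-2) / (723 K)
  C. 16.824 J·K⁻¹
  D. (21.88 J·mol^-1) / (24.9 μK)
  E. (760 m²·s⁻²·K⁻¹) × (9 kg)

Work out the base dimensions of each:
  A. kg·m²·s⁻²·K⁻¹
  B. [kg·m²·s⁻²] / [K] = kg·m²·s⁻²·K⁻¹
  C. J·K⁻¹ = N·m·K⁻¹ = kg·m²·s⁻²·K⁻¹
  D. [kg·m²·s⁻²·mol⁻¹] / [K] = kg·m²·s⁻²·K⁻¹·mol⁻¹
  E. [m²·s⁻²·K⁻¹] · [kg] = kg·m²·s⁻²·K⁻¹
All reduce to kg·m²·s⁻²·K⁻¹ except D., which is kg·m²·s⁻²·K⁻¹·mol⁻¹.

D.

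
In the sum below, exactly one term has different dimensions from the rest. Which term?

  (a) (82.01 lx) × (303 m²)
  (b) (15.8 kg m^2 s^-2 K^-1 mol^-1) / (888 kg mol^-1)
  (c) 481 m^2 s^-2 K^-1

In SI base units:
  (a) [m⁻²·cd] · [m²] = cd
  (b) [kg·m²·s⁻²·K⁻¹·mol⁻¹] / [kg·mol⁻¹] = m²·s⁻²·K⁻¹
  (c) m²·s⁻²·K⁻¹
All reduce to m²·s⁻²·K⁻¹ except (a), which is cd.

(a)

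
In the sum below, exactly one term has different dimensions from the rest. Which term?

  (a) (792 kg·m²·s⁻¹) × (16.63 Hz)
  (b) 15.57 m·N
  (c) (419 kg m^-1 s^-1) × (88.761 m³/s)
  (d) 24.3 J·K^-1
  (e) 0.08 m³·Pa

(d)

Dimensions:
  (a) [kg·m²·s⁻¹] · [s⁻¹] = kg·m²·s⁻²
  (b) N·m = kg·m·s⁻²·m = kg·m²·s⁻²
  (c) [kg·m⁻¹·s⁻¹] · [m³·s⁻¹] = kg·m²·s⁻²
  (d) J·K⁻¹ = N·m·K⁻¹ = kg·m²·s⁻²·K⁻¹
  (e) Pa·m³ = N·m⁻²·m³ = kg·m²·s⁻²
All reduce to kg·m²·s⁻² except (d), which is kg·m²·s⁻²·K⁻¹.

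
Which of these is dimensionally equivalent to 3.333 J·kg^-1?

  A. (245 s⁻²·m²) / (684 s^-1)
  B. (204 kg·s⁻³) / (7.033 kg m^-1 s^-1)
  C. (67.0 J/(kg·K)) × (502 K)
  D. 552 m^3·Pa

C.

Reference: J·kg⁻¹ = N·m·kg⁻¹ = m²·s⁻².
Each option:
  A. [m²·s⁻²] / [s⁻¹] = m²·s⁻¹
  B. [kg·s⁻³] / [kg·m⁻¹·s⁻¹] = m·s⁻²
  C. [m²·s⁻²·K⁻¹] · [K] = m²·s⁻²  ← same
  D. Pa·m³ = N·m⁻²·m³ = kg·m²·s⁻²
Only C. matches m²·s⁻².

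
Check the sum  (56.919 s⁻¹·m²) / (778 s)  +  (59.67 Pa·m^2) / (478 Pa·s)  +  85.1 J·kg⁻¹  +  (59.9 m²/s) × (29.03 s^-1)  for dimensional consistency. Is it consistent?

Reduce each to base SI dimensions:
  (56.919 s⁻¹·m²) / (778 s):  [m²·s⁻¹] / [s] = m²·s⁻²
  (59.67 Pa·m^2) / (478 Pa·s):  [kg·m·s⁻²] / [kg·m⁻¹·s⁻¹] = m²·s⁻¹
  85.1 J·kg⁻¹:  J·kg⁻¹ = N·m·kg⁻¹ = m²·s⁻²
  (59.9 m²/s) × (29.03 s^-1):  [m²·s⁻¹] · [s⁻¹] = m²·s⁻²
The terms do not share a single dimension (m²·s⁻² vs m²·s⁻¹).

No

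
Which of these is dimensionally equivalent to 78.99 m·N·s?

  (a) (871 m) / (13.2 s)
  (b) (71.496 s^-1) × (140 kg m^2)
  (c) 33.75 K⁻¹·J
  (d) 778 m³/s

Reference: N·m·s = kg·m·s⁻²·m·s = kg·m²·s⁻¹.
Each option:
  (a) [m] / [s] = m·s⁻¹
  (b) [s⁻¹] · [kg·m²] = kg·m²·s⁻¹  ← same
  (c) J·K⁻¹ = N·m·K⁻¹ = kg·m²·s⁻²·K⁻¹
  (d) m³·s⁻¹
Only (b) matches kg·m²·s⁻¹.

(b)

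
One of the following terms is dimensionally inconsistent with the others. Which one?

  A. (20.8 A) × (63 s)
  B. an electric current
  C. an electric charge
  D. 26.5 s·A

B.

Work out the base dimensions of each:
  A. [A] · [s] = s·A
  B. [electric current] = A
  C. [electric charge] = s·A
  D. A·s = s·A
All reduce to s·A except B., which is A.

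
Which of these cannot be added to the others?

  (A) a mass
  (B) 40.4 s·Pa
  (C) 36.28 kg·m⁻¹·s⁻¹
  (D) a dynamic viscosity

Dimensions:
  (A) [mass] = kg
  (B) Pa·s = N·m⁻²·s = kg·m⁻¹·s⁻¹
  (C) kg·m⁻¹·s⁻¹
  (D) [dynamic viscosity] = kg·m⁻¹·s⁻¹
All reduce to kg·m⁻¹·s⁻¹ except (A), which is kg.

(A)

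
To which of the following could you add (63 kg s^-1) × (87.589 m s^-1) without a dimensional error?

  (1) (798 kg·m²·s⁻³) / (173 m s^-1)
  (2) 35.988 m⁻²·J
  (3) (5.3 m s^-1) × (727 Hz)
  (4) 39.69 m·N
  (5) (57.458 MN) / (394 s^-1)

Reference: [kg·s⁻¹] · [m·s⁻¹] = kg·m·s⁻².
Each option:
  (1) [kg·m²·s⁻³] / [m·s⁻¹] = kg·m·s⁻²  ← same
  (2) J·m⁻² = N·m·m⁻² = kg·s⁻²
  (3) [m·s⁻¹] · [s⁻¹] = m·s⁻²
  (4) N·m = kg·m·s⁻²·m = kg·m²·s⁻²
  (5) [kg·m·s⁻²] / [s⁻¹] = kg·m·s⁻¹
Only (1) matches kg·m·s⁻².

(1)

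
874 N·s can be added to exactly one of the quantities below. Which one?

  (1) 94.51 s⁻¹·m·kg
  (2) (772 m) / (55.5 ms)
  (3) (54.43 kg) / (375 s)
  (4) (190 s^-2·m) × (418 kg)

(1)

Reference: N·s = kg·m·s⁻²·s = kg·m·s⁻¹.
Each option:
  (1) kg·m·s⁻¹  ← same
  (2) [m] / [s] = m·s⁻¹
  (3) [kg] / [s] = kg·s⁻¹
  (4) [m·s⁻²] · [kg] = kg·m·s⁻²
Only (1) matches kg·m·s⁻¹.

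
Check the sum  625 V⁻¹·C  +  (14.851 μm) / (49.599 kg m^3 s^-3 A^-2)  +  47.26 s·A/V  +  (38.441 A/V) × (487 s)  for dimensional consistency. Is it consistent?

Work out the base dimensions of each:
  625 V⁻¹·C:  C·V⁻¹ = s·A·(J·C⁻¹)⁻¹ = kg⁻¹·m⁻²·s⁴·A²
  (14.851 μm) / (49.599 kg m^3 s^-3 A^-2):  [m] / [kg·m³·s⁻³·A⁻²] = kg⁻¹·m⁻²·s³·A²
  47.26 s·A/V:  A·s·V⁻¹ = A·s·(J·C⁻¹)⁻¹ = kg⁻¹·m⁻²·s⁴·A²
  (38.441 A/V) × (487 s):  [kg⁻¹·m⁻²·s³·A²] · [s] = kg⁻¹·m⁻²·s⁴·A²
The terms do not share a single dimension (kg⁻¹·m⁻²·s³·A² vs kg⁻¹·m⁻²·s⁴·A²).

No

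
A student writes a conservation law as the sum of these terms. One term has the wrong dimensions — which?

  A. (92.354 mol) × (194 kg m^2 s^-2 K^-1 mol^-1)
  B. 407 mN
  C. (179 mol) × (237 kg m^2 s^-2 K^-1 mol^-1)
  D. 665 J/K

Dimensions:
  A. [mol] · [kg·m²·s⁻²·K⁻¹·mol⁻¹] = kg·m²·s⁻²·K⁻¹
  B. N = kg·m·s⁻²
  C. [mol] · [kg·m²·s⁻²·K⁻¹·mol⁻¹] = kg·m²·s⁻²·K⁻¹
  D. J·K⁻¹ = N·m·K⁻¹ = kg·m²·s⁻²·K⁻¹
All reduce to kg·m²·s⁻²·K⁻¹ except B., which is kg·m·s⁻².

B.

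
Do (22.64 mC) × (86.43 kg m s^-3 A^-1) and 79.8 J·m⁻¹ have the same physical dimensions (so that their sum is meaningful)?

Dimensions:
  (22.64 mC) × (86.43 kg m s^-3 A^-1):  [s·A] · [kg·m·s⁻³·A⁻¹] = kg·m·s⁻²
  79.8 J·m⁻¹:  J·m⁻¹ = N·m·m⁻¹ = kg·m·s⁻²
Both are kg·m·s⁻², so they have the same dimensions and can be added.

Yes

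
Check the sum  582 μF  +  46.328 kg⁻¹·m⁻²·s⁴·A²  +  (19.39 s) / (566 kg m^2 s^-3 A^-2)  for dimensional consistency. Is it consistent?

Yes

In SI base units:
  582 μF:  F = C·V⁻¹ = kg⁻¹·m⁻²·s⁴·A²
  46.328 kg⁻¹·m⁻²·s⁴·A²:  kg⁻¹·m⁻²·s⁴·A²
  (19.39 s) / (566 kg m^2 s^-3 A^-2):  [s] / [kg·m²·s⁻³·A⁻²] = kg⁻¹·m⁻²·s⁴·A²
Every term reduces to kg⁻¹·m⁻²·s⁴·A².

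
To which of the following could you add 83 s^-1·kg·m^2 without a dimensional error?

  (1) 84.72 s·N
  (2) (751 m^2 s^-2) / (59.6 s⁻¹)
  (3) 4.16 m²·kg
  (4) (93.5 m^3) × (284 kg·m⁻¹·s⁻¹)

Reference: kg·m²·s⁻¹.
Each option:
  (1) N·s = kg·m·s⁻²·s = kg·m·s⁻¹
  (2) [m²·s⁻²] / [s⁻¹] = m²·s⁻¹
  (3) kg·m²
  (4) [m³] · [kg·m⁻¹·s⁻¹] = kg·m²·s⁻¹  ← same
Only (4) matches kg·m²·s⁻¹.

(4)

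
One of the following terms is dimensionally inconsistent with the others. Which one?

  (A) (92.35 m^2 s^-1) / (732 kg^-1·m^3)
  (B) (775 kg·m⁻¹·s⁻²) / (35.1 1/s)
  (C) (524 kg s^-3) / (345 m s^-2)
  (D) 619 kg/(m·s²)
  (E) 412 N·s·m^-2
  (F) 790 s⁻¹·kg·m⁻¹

Work out the base dimensions of each:
  (A) [m²·s⁻¹] / [kg⁻¹·m³] = kg·m⁻¹·s⁻¹
  (B) [kg·m⁻¹·s⁻²] / [s⁻¹] = kg·m⁻¹·s⁻¹
  (C) [kg·s⁻³] / [m·s⁻²] = kg·m⁻¹·s⁻¹
  (D) kg·m⁻¹·s⁻²
  (E) N·s·m⁻² = kg·m·s⁻²·s·m⁻² = kg·m⁻¹·s⁻¹
  (F) kg·m⁻¹·s⁻¹
All reduce to kg·m⁻¹·s⁻¹ except (D), which is kg·m⁻¹·s⁻².

(D)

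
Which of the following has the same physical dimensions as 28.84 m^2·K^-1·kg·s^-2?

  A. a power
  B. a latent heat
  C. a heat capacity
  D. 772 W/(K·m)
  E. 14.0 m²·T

Reference: kg·m²·s⁻²·K⁻¹.
Each option:
  A. [power] = kg·m²·s⁻³
  B. [latent heat] = m²·s⁻²
  C. [heat capacity] = kg·m²·s⁻²·K⁻¹  ← same
  D. W·m⁻¹·K⁻¹ = J·s⁻¹·m⁻¹·K⁻¹ = kg·m·s⁻³·K⁻¹
  E. T·m² = Wb·m⁻²·m² = kg·m²·s⁻²·A⁻¹
Only C. matches kg·m²·s⁻²·K⁻¹.

C.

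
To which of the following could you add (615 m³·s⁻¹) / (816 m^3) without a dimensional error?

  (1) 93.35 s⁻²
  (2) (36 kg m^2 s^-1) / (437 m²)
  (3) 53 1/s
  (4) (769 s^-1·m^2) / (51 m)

Reference: [m³·s⁻¹] / [m³] = s⁻¹.
Each option:
  (1) s⁻²
  (2) [kg·m²·s⁻¹] / [m²] = kg·s⁻¹
  (3) s⁻¹  ← same
  (4) [m²·s⁻¹] / [m] = m·s⁻¹
Only (3) matches s⁻¹.

(3)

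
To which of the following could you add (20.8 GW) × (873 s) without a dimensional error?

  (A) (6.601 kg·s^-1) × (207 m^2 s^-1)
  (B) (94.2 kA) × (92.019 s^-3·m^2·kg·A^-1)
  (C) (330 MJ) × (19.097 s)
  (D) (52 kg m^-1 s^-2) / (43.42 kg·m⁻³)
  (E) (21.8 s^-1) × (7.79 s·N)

(A)

Reference: [kg·m²·s⁻³] · [s] = kg·m²·s⁻².
Each option:
  (A) [kg·s⁻¹] · [m²·s⁻¹] = kg·m²·s⁻²  ← same
  (B) [A] · [kg·m²·s⁻³·A⁻¹] = kg·m²·s⁻³
  (C) [kg·m²·s⁻²] · [s] = kg·m²·s⁻¹
  (D) [kg·m⁻¹·s⁻²] / [kg·m⁻³] = m²·s⁻²
  (E) [s⁻¹] · [kg·m·s⁻¹] = kg·m·s⁻²
Only (A) matches kg·m²·s⁻².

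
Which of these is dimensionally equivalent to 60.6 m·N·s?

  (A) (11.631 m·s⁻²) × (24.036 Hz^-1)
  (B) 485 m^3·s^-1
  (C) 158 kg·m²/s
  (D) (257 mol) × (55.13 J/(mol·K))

Reference: N·m·s = kg·m·s⁻²·m·s = kg·m²·s⁻¹.
Each option:
  (A) [m·s⁻²] · [s] = m·s⁻¹
  (B) m³·s⁻¹
  (C) kg·m²·s⁻¹  ← same
  (D) [mol] · [kg·m²·s⁻²·K⁻¹·mol⁻¹] = kg·m²·s⁻²·K⁻¹
Only (C) matches kg·m²·s⁻¹.

(C)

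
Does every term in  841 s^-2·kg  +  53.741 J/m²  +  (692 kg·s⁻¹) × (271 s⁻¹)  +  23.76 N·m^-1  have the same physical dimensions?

Yes

Reduce each to base SI dimensions:
  841 s^-2·kg:  kg·s⁻²
  53.741 J/m²:  J·m⁻² = N·m·m⁻² = kg·s⁻²
  (692 kg·s⁻¹) × (271 s⁻¹):  [kg·s⁻¹] · [s⁻¹] = kg·s⁻²
  23.76 N·m^-1:  N·m⁻¹ = kg·m·s⁻²·m⁻¹ = kg·s⁻²
Every term reduces to kg·s⁻².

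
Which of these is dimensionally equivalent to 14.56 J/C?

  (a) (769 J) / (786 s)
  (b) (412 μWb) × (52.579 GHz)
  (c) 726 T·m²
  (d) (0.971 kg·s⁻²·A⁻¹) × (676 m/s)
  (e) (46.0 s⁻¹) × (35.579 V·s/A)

Reference: J·C⁻¹ = N·m·(s·A)⁻¹ = kg·m²·s⁻³·A⁻¹.
Each option:
  (a) [kg·m²·s⁻²] / [s] = kg·m²·s⁻³
  (b) [kg·m²·s⁻²·A⁻¹] · [s⁻¹] = kg·m²·s⁻³·A⁻¹  ← same
  (c) T·m² = Wb·m⁻²·m² = kg·m²·s⁻²·A⁻¹
  (d) [kg·s⁻²·A⁻¹] · [m·s⁻¹] = kg·m·s⁻³·A⁻¹
  (e) [s⁻¹] · [kg·m²·s⁻²·A⁻²] = kg·m²·s⁻³·A⁻²
Only (b) matches kg·m²·s⁻³·A⁻¹.

(b)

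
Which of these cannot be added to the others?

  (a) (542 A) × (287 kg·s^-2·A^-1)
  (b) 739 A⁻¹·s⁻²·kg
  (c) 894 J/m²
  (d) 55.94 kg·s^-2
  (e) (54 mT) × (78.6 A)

In SI base units:
  (a) [A] · [kg·s⁻²·A⁻¹] = kg·s⁻²
  (b) kg·s⁻²·A⁻¹
  (c) J·m⁻² = N·m·m⁻² = kg·s⁻²
  (d) kg·s⁻²
  (e) [kg·s⁻²·A⁻¹] · [A] = kg·s⁻²
All reduce to kg·s⁻² except (b), which is kg·s⁻²·A⁻¹.

(b)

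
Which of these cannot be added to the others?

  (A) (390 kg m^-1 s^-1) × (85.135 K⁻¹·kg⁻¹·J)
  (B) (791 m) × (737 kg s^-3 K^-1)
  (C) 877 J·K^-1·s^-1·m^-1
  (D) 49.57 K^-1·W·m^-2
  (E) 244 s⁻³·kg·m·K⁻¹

Expand each in SI base units:
  (A) [kg·m⁻¹·s⁻¹] · [m²·s⁻²·K⁻¹] = kg·m·s⁻³·K⁻¹
  (B) [m] · [kg·s⁻³·K⁻¹] = kg·m·s⁻³·K⁻¹
  (C) J·s⁻¹·m⁻¹·K⁻¹ = N·m·s⁻¹·m⁻¹·K⁻¹ = kg·m·s⁻³·K⁻¹
  (D) W·m⁻²·K⁻¹ = J·s⁻¹·m⁻²·K⁻¹ = kg·s⁻³·K⁻¹
  (E) kg·m·s⁻³·K⁻¹
All reduce to kg·m·s⁻³·K⁻¹ except (D), which is kg·s⁻³·K⁻¹.

(D)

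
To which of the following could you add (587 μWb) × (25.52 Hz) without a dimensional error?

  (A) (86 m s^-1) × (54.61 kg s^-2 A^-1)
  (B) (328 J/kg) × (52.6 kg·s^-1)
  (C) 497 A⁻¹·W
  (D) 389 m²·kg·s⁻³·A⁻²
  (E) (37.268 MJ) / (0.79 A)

Reference: [kg·m²·s⁻²·A⁻¹] · [s⁻¹] = kg·m²·s⁻³·A⁻¹.
Each option:
  (A) [m·s⁻¹] · [kg·s⁻²·A⁻¹] = kg·m·s⁻³·A⁻¹
  (B) [m²·s⁻²] · [kg·s⁻¹] = kg·m²·s⁻³
  (C) W·A⁻¹ = J·s⁻¹·A⁻¹ = kg·m²·s⁻³·A⁻¹  ← same
  (D) kg·m²·s⁻³·A⁻²
  (E) [kg·m²·s⁻²] / [A] = kg·m²·s⁻²·A⁻¹
Only (C) matches kg·m²·s⁻³·A⁻¹.

(C)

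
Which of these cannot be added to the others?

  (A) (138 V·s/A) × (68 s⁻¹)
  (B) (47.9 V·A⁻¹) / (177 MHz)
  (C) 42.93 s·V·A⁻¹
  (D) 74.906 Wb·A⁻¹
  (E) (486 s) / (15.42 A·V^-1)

(A)

Reduce each to base SI dimensions:
  (A) [kg·m²·s⁻²·A⁻²] · [s⁻¹] = kg·m²·s⁻³·A⁻²
  (B) [kg·m²·s⁻³·A⁻²] / [s⁻¹] = kg·m²·s⁻²·A⁻²
  (C) V·s·A⁻¹ = J·C⁻¹·s·A⁻¹ = kg·m²·s⁻²·A⁻²
  (D) Wb·A⁻¹ = V·s·A⁻¹ = kg·m²·s⁻²·A⁻²
  (E) [s] / [kg⁻¹·m⁻²·s³·A²] = kg·m²·s⁻²·A⁻²
All reduce to kg·m²·s⁻²·A⁻² except (A), which is kg·m²·s⁻³·A⁻².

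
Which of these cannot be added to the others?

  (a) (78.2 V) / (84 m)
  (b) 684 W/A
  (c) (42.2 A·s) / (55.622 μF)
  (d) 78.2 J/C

Dimensions:
  (a) [kg·m²·s⁻³·A⁻¹] / [m] = kg·m·s⁻³·A⁻¹
  (b) W·A⁻¹ = J·s⁻¹·A⁻¹ = kg·m²·s⁻³·A⁻¹
  (c) [s·A] / [kg⁻¹·m⁻²·s⁴·A²] = kg·m²·s⁻³·A⁻¹
  (d) J·C⁻¹ = N·m·(s·A)⁻¹ = kg·m²·s⁻³·A⁻¹
All reduce to kg·m²·s⁻³·A⁻¹ except (a), which is kg·m·s⁻³·A⁻¹.

(a)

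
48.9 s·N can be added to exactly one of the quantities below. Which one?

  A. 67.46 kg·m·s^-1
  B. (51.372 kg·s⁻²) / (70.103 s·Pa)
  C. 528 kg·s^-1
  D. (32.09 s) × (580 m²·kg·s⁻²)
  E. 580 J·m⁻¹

Reference: N·s = kg·m·s⁻²·s = kg·m·s⁻¹.
Each option:
  A. kg·m·s⁻¹  ← same
  B. [kg·s⁻²] / [kg·m⁻¹·s⁻¹] = m·s⁻¹
  C. kg·s⁻¹
  D. [s] · [kg·m²·s⁻²] = kg·m²·s⁻¹
  E. J·m⁻¹ = N·m·m⁻¹ = kg·m·s⁻²
Only A. matches kg·m·s⁻¹.

A.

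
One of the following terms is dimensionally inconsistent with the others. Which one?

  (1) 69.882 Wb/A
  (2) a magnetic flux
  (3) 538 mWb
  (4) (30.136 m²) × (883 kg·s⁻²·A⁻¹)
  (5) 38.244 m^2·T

Reduce each to base SI dimensions:
  (1) Wb·A⁻¹ = V·s·A⁻¹ = kg·m²·s⁻²·A⁻²
  (2) [magnetic flux] = kg·m²·s⁻²·A⁻¹
  (3) Wb = V·s = kg·m²·s⁻²·A⁻¹
  (4) [m²] · [kg·s⁻²·A⁻¹] = kg·m²·s⁻²·A⁻¹
  (5) T·m² = Wb·m⁻²·m² = kg·m²·s⁻²·A⁻¹
All reduce to kg·m²·s⁻²·A⁻¹ except (1), which is kg·m²·s⁻²·A⁻².

(1)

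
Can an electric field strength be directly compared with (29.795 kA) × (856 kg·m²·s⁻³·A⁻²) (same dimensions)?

No

Expand each in SI base units:
  an electric field strength:  [electric field strength] = kg·m·s⁻³·A⁻¹
  (29.795 kA) × (856 kg·m²·s⁻³·A⁻²):  [A] · [kg·m²·s⁻³·A⁻²] = kg·m²·s⁻³·A⁻¹
kg·m·s⁻³·A⁻¹ ≠ kg·m²·s⁻³·A⁻¹, so they cannot be added.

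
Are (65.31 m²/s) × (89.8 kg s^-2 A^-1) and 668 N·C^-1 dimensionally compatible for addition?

No

Dimensions:
  (65.31 m²/s) × (89.8 kg s^-2 A^-1):  [m²·s⁻¹] · [kg·s⁻²·A⁻¹] = kg·m²·s⁻³·A⁻¹
  668 N·C^-1:  N·C⁻¹ = kg·m·s⁻²·(s·A)⁻¹ = kg·m·s⁻³·A⁻¹
kg·m²·s⁻³·A⁻¹ ≠ kg·m·s⁻³·A⁻¹, so they cannot be added.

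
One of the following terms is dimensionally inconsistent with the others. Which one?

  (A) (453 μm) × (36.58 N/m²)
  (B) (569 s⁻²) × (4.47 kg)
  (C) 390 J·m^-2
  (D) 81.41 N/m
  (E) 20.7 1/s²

Work out the base dimensions of each:
  (A) [m] · [kg·m⁻¹·s⁻²] = kg·s⁻²
  (B) [s⁻²] · [kg] = kg·s⁻²
  (C) J·m⁻² = N·m·m⁻² = kg·s⁻²
  (D) N·m⁻¹ = kg·m·s⁻²·m⁻¹ = kg·s⁻²
  (E) s⁻²
All reduce to kg·s⁻² except (E), which is s⁻².

(E)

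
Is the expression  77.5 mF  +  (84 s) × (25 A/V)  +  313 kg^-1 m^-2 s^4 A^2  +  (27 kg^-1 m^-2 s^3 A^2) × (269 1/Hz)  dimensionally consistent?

Work out the base dimensions of each:
  77.5 mF:  F = C·V⁻¹ = kg⁻¹·m⁻²·s⁴·A²
  (84 s) × (25 A/V):  [s] · [kg⁻¹·m⁻²·s³·A²] = kg⁻¹·m⁻²·s⁴·A²
  313 kg^-1 m^-2 s^4 A^2:  kg⁻¹·m⁻²·s⁴·A²
  (27 kg^-1 m^-2 s^3 A^2) × (269 1/Hz):  [kg⁻¹·m⁻²·s³·A²] · [s] = kg⁻¹·m⁻²·s⁴·A²
Every term reduces to kg⁻¹·m⁻²·s⁴·A².

Yes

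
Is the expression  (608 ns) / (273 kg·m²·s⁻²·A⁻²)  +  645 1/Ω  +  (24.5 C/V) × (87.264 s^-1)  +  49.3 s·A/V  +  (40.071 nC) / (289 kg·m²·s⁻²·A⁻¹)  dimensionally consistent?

No

Expand each in SI base units:
  (608 ns) / (273 kg·m²·s⁻²·A⁻²):  [s] / [kg·m²·s⁻²·A⁻²] = kg⁻¹·m⁻²·s³·A²
  645 1/Ω:  Ω⁻¹ = (V·A⁻¹)⁻¹ = kg⁻¹·m⁻²·s³·A²
  (24.5 C/V) × (87.264 s^-1):  [kg⁻¹·m⁻²·s⁴·A²] · [s⁻¹] = kg⁻¹·m⁻²·s³·A²
  49.3 s·A/V:  A·s·V⁻¹ = A·s·(J·C⁻¹)⁻¹ = kg⁻¹·m⁻²·s⁴·A²
  (40.071 nC) / (289 kg·m²·s⁻²·A⁻¹):  [s·A] / [kg·m²·s⁻²·A⁻¹] = kg⁻¹·m⁻²·s³·A²
The terms do not share a single dimension (kg⁻¹·m⁻²·s³·A² vs kg⁻¹·m⁻²·s⁴·A²).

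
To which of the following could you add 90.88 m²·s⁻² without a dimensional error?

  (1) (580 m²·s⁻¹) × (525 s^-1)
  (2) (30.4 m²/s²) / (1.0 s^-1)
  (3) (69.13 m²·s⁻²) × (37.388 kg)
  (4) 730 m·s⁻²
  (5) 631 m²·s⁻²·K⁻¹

(1)

Reference: m²·s⁻².
Each option:
  (1) [m²·s⁻¹] · [s⁻¹] = m²·s⁻²  ← same
  (2) [m²·s⁻²] / [s⁻¹] = m²·s⁻¹
  (3) [m²·s⁻²] · [kg] = kg·m²·s⁻²
  (4) m·s⁻²
  (5) m²·s⁻²·K⁻¹
Only (1) matches m²·s⁻².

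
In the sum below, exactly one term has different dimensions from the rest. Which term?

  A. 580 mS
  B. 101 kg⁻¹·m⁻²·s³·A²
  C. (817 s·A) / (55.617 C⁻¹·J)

Reduce each to base SI dimensions:
  A. S = Ω⁻¹ = kg⁻¹·m⁻²·s³·A²
  B. kg⁻¹·m⁻²·s³·A²
  C. [s·A] / [kg·m²·s⁻³·A⁻¹] = kg⁻¹·m⁻²·s⁴·A²
All reduce to kg⁻¹·m⁻²·s³·A² except C., which is kg⁻¹·m⁻²·s⁴·A².

C.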